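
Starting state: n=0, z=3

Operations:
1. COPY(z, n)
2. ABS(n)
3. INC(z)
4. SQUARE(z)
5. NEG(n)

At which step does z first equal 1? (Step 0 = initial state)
Step 3

Tracing z:
Initial: z = 3
After step 1: z = 0
After step 2: z = 0
After step 3: z = 1 ← first occurrence
After step 4: z = 1
After step 5: z = 1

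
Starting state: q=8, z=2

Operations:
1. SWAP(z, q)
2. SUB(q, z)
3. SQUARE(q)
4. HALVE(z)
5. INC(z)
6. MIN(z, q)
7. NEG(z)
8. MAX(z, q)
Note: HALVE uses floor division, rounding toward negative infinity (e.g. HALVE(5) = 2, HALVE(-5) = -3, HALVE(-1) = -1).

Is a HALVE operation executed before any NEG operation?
Yes

First HALVE: step 4
First NEG: step 7
Since 4 < 7, HALVE comes first.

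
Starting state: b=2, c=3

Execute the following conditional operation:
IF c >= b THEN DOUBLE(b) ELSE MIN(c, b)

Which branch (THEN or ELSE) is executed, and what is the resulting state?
Branch: THEN, Final state: b=4, c=3

Evaluating condition: c >= b
c = 3, b = 2
Condition is True, so THEN branch executes
After DOUBLE(b): b=4, c=3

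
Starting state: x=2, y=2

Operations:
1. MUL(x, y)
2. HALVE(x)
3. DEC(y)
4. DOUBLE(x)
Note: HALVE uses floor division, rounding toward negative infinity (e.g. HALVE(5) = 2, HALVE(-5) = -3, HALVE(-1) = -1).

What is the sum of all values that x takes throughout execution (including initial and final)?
14

Values of x at each step:
Initial: x = 2
After step 1: x = 4
After step 2: x = 2
After step 3: x = 2
After step 4: x = 4
Sum = 2 + 4 + 2 + 2 + 4 = 14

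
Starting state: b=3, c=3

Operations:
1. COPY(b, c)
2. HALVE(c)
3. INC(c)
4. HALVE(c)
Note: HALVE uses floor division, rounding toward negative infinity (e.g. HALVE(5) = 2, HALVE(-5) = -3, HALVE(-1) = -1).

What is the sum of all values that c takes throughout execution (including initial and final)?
10

Values of c at each step:
Initial: c = 3
After step 1: c = 3
After step 2: c = 1
After step 3: c = 2
After step 4: c = 1
Sum = 3 + 3 + 1 + 2 + 1 = 10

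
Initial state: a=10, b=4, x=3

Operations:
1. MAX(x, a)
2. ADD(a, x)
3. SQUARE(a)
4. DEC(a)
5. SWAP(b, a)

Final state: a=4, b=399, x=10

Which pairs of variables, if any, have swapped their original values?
None

Comparing initial and final values:
b: 4 → 399
x: 3 → 10
a: 10 → 4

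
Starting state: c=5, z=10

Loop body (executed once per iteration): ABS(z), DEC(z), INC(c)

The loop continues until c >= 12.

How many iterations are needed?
7

Tracing iterations:
Initial: c=5, z=10
After iteration 1: c=6, z=9
After iteration 2: c=7, z=8
After iteration 3: c=8, z=7
After iteration 4: c=9, z=6
After iteration 5: c=10, z=5
After iteration 6: c=11, z=4
After iteration 7: c=12, z=3
c >= 12 now holds, so the loop exits after 7 iterations.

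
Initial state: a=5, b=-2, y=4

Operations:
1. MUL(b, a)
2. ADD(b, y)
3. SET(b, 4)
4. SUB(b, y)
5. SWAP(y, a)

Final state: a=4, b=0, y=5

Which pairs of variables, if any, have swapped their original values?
(y, a)

Comparing initial and final values:
b: -2 → 0
y: 4 → 5
a: 5 → 4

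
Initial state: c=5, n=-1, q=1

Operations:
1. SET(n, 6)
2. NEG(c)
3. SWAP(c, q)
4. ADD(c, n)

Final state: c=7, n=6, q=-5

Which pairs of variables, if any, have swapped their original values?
None

Comparing initial and final values:
c: 5 → 7
n: -1 → 6
q: 1 → -5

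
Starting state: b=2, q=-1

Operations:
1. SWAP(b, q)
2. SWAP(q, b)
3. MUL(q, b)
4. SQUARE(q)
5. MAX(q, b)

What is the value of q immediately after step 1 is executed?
q = 2

Tracing q through execution:
Initial: q = -1
After step 1 (SWAP(b, q)): q = 2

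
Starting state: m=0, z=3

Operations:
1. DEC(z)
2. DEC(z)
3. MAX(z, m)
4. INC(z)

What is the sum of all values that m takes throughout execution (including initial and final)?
0

Values of m at each step:
Initial: m = 0
After step 1: m = 0
After step 2: m = 0
After step 3: m = 0
After step 4: m = 0
Sum = 0 + 0 + 0 + 0 + 0 = 0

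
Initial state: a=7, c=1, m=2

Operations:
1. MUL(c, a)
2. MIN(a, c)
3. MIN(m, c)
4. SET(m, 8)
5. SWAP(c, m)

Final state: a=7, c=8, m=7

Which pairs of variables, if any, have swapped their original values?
None

Comparing initial and final values:
m: 2 → 7
a: 7 → 7
c: 1 → 8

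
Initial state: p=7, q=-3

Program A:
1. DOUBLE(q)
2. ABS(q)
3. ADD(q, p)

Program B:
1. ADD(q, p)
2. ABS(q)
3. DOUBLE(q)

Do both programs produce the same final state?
No

Program A final state: p=7, q=13
Program B final state: p=7, q=8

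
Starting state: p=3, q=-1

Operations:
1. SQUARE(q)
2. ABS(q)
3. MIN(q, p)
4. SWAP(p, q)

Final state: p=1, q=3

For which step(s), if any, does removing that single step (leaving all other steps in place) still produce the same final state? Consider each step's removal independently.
Step(s) 1, 2, 3

Testing removal of each single step:
Without step 1: final = p=1, q=3 (same)
Without step 2: final = p=1, q=3 (same)
Without step 3: final = p=1, q=3 (same)
Without step 4: final = p=3, q=1 (different)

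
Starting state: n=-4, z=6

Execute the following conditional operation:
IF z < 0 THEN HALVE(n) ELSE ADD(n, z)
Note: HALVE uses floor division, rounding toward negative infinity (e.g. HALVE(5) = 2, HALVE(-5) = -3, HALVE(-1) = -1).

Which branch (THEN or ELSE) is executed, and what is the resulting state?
Branch: ELSE, Final state: n=2, z=6

Evaluating condition: z < 0
z = 6
Condition is False, so ELSE branch executes
After ADD(n, z): n=2, z=6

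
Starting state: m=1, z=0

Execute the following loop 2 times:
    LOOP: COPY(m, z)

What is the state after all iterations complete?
m=0, z=0

Iteration trace:
Start: m=1, z=0
After iteration 1: m=0, z=0
After iteration 2: m=0, z=0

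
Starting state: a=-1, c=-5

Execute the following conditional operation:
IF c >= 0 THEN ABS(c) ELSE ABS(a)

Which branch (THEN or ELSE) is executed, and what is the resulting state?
Branch: ELSE, Final state: a=1, c=-5

Evaluating condition: c >= 0
c = -5
Condition is False, so ELSE branch executes
After ABS(a): a=1, c=-5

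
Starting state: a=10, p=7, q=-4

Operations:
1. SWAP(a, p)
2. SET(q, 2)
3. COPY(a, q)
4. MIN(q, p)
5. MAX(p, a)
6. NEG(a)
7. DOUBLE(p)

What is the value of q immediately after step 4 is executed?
q = 2

Tracing q through execution:
Initial: q = -4
After step 1 (SWAP(a, p)): q = -4
After step 2 (SET(q, 2)): q = 2
After step 3 (COPY(a, q)): q = 2
After step 4 (MIN(q, p)): q = 2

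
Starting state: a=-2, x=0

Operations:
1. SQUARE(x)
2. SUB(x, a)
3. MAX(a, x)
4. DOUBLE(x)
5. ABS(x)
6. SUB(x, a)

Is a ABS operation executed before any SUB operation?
No

First ABS: step 5
First SUB: step 2
Since 5 > 2, SUB comes first.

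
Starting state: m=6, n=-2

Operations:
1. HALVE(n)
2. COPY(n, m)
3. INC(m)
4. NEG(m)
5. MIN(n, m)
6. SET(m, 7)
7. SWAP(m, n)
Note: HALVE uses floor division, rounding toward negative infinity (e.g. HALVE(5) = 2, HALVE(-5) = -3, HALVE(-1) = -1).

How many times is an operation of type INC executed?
1

Counting INC operations:
Step 3: INC(m) ← INC
Total: 1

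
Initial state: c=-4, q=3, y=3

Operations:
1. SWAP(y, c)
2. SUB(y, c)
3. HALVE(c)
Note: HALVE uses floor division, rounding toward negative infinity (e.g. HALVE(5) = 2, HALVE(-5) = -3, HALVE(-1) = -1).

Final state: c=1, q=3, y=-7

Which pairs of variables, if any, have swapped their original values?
None

Comparing initial and final values:
q: 3 → 3
c: -4 → 1
y: 3 → -7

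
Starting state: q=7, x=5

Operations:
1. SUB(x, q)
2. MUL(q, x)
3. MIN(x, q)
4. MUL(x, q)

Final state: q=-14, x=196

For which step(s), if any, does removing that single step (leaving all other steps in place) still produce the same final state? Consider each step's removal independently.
None - removing any single step changes the final result

Testing removal of each single step:
Without step 1: final = q=35, x=175 (different)
Without step 2: final = q=7, x=-14 (different)
Without step 3: final = q=-14, x=28 (different)
Without step 4: final = q=-14, x=-14 (different)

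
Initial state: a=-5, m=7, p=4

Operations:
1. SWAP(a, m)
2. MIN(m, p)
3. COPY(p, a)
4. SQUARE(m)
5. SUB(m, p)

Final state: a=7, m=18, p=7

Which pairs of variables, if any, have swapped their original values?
None

Comparing initial and final values:
p: 4 → 7
m: 7 → 18
a: -5 → 7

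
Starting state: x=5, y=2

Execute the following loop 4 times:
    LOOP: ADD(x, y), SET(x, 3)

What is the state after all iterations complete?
x=3, y=2

Iteration trace:
Start: x=5, y=2
After iteration 1: x=3, y=2
After iteration 2: x=3, y=2
After iteration 3: x=3, y=2
After iteration 4: x=3, y=2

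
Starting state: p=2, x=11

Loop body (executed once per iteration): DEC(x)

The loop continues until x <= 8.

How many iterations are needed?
3

Tracing iterations:
Initial: p=2, x=11
After iteration 1: p=2, x=10
After iteration 2: p=2, x=9
After iteration 3: p=2, x=8
x <= 8 now holds, so the loop exits after 3 iterations.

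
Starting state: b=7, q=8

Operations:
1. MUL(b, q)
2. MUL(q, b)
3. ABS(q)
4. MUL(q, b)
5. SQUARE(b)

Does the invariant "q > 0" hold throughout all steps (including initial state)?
Yes

The invariant holds at every step.

State at each step:
Initial: b=7, q=8
After step 1: b=56, q=8
After step 2: b=56, q=448
After step 3: b=56, q=448
After step 4: b=56, q=25088
After step 5: b=3136, q=25088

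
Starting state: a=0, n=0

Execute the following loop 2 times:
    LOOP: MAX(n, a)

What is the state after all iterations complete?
a=0, n=0

Iteration trace:
Start: a=0, n=0
After iteration 1: a=0, n=0
After iteration 2: a=0, n=0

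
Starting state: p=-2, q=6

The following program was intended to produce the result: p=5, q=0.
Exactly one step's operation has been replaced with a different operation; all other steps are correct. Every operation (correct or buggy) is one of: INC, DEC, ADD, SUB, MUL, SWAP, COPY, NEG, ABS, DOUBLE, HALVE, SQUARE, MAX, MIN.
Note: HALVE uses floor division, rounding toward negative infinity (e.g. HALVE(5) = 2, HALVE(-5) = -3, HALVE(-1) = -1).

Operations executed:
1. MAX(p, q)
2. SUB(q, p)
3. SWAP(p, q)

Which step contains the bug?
Step 3

Trace with buggy code:
Initial: p=-2, q=6
After step 1: p=6, q=6
After step 2: p=6, q=0
After step 3: p=0, q=6
Actual final p=0, q=6 ≠ expected p=5, q=0.
Step 3 is the only position where a single-operation replacement can produce the expected result.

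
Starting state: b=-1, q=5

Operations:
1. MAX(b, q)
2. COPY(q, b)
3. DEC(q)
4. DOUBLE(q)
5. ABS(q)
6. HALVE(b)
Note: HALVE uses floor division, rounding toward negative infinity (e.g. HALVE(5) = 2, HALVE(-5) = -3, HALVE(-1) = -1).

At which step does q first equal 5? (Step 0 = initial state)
Step 0

Tracing q:
Initial: q = 5 ← first occurrence
After step 1: q = 5
After step 2: q = 5
After step 3: q = 4
After step 4: q = 8
After step 5: q = 8
After step 6: q = 8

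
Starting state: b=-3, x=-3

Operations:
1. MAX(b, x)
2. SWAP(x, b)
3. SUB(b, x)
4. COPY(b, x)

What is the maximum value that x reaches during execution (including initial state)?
-3

Values of x at each step:
Initial: x = -3 ← maximum
After step 1: x = -3
After step 2: x = -3
After step 3: x = -3
After step 4: x = -3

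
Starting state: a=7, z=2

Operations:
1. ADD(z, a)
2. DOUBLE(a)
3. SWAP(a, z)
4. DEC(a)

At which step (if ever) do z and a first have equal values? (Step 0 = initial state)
Never

z and a never become equal during execution.

Comparing values at each step:
Initial: z=2, a=7
After step 1: z=9, a=7
After step 2: z=9, a=14
After step 3: z=14, a=9
After step 4: z=14, a=8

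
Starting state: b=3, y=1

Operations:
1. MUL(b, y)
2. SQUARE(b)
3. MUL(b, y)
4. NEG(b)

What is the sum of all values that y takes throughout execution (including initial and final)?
5

Values of y at each step:
Initial: y = 1
After step 1: y = 1
After step 2: y = 1
After step 3: y = 1
After step 4: y = 1
Sum = 1 + 1 + 1 + 1 + 1 = 5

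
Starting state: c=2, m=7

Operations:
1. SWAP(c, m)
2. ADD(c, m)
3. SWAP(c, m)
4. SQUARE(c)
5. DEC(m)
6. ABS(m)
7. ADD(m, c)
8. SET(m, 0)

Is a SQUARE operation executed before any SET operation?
Yes

First SQUARE: step 4
First SET: step 8
Since 4 < 8, SQUARE comes first.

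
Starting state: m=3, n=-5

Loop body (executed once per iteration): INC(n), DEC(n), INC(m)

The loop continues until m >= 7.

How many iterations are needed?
4

Tracing iterations:
Initial: m=3, n=-5
After iteration 1: m=4, n=-5
After iteration 2: m=5, n=-5
After iteration 3: m=6, n=-5
After iteration 4: m=7, n=-5
m >= 7 now holds, so the loop exits after 4 iterations.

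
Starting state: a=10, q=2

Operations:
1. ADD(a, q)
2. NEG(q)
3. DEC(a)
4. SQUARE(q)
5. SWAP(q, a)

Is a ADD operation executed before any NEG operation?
Yes

First ADD: step 1
First NEG: step 2
Since 1 < 2, ADD comes first.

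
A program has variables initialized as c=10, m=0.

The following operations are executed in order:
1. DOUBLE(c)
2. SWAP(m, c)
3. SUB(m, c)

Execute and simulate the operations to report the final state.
{c: 0, m: 20}

Step-by-step execution:
Initial: c=10, m=0
After step 1 (DOUBLE(c)): c=20, m=0
After step 2 (SWAP(m, c)): c=0, m=20
After step 3 (SUB(m, c)): c=0, m=20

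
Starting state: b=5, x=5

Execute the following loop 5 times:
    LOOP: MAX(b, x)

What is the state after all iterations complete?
b=5, x=5

Iteration trace:
Start: b=5, x=5
After iteration 1: b=5, x=5
After iteration 2: b=5, x=5
After iteration 3: b=5, x=5
After iteration 4: b=5, x=5
After iteration 5: b=5, x=5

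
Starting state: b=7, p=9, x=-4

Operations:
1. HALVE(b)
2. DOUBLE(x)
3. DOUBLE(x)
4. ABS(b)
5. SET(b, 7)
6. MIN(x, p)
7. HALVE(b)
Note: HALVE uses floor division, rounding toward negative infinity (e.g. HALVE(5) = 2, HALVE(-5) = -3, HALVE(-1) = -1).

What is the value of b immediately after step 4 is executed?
b = 3

Tracing b through execution:
Initial: b = 7
After step 1 (HALVE(b)): b = 3
After step 2 (DOUBLE(x)): b = 3
After step 3 (DOUBLE(x)): b = 3
After step 4 (ABS(b)): b = 3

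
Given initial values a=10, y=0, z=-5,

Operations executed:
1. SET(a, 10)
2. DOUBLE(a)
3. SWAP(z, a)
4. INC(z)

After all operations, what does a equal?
a = -5

Tracing execution:
Step 1: SET(a, 10) → a = 10
Step 2: DOUBLE(a) → a = 20
Step 3: SWAP(z, a) → a = -5
Step 4: INC(z) → a = -5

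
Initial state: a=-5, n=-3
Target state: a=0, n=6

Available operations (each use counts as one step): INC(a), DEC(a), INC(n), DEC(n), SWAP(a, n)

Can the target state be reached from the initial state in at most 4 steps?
No

The target state cannot be reached within 4 steps.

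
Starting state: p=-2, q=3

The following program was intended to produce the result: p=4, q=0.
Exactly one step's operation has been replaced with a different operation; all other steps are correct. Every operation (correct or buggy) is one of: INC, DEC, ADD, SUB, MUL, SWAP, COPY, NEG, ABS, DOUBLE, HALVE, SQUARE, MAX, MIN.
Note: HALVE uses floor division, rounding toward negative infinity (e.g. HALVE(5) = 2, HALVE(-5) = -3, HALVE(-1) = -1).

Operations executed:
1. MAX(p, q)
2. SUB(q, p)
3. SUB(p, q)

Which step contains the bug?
Step 3

Trace with buggy code:
Initial: p=-2, q=3
After step 1: p=3, q=3
After step 2: p=3, q=0
After step 3: p=3, q=0
Actual final p=3, q=0 ≠ expected p=4, q=0.
Step 3 is the only position where a single-operation replacement can produce the expected result.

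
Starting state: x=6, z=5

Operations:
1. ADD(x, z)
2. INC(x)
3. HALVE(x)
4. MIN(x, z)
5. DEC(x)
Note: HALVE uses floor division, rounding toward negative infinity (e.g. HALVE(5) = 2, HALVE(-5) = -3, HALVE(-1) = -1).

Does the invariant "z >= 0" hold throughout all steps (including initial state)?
Yes

The invariant holds at every step.

State at each step:
Initial: x=6, z=5
After step 1: x=11, z=5
After step 2: x=12, z=5
After step 3: x=6, z=5
After step 4: x=5, z=5
After step 5: x=4, z=5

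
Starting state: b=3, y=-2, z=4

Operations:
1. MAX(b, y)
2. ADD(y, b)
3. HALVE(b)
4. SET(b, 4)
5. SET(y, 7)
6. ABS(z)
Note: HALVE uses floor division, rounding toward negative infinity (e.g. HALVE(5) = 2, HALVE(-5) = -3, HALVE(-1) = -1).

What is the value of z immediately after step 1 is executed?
z = 4

Tracing z through execution:
Initial: z = 4
After step 1 (MAX(b, y)): z = 4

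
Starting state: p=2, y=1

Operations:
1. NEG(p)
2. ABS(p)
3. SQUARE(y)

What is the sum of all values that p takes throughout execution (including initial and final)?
4

Values of p at each step:
Initial: p = 2
After step 1: p = -2
After step 2: p = 2
After step 3: p = 2
Sum = 2 + -2 + 2 + 2 = 4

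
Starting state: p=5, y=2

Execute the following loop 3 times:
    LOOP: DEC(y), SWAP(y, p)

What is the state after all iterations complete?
p=0, y=4

Iteration trace:
Start: p=5, y=2
After iteration 1: p=1, y=5
After iteration 2: p=4, y=1
After iteration 3: p=0, y=4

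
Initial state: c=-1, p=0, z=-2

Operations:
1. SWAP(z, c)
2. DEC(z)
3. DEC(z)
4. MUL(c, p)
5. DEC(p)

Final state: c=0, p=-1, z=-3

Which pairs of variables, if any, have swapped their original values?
(p, c)

Comparing initial and final values:
p: 0 → -1
z: -2 → -3
c: -1 → 0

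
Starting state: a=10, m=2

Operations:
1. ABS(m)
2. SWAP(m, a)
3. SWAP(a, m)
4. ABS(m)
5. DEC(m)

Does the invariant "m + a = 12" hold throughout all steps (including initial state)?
No, violated after step 5

The invariant is violated after step 5.

State at each step:
Initial: a=10, m=2
After step 1: a=10, m=2
After step 2: a=2, m=10
After step 3: a=10, m=2
After step 4: a=10, m=2
After step 5: a=10, m=1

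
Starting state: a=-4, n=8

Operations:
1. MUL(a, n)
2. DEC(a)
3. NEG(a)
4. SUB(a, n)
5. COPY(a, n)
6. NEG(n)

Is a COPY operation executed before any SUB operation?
No

First COPY: step 5
First SUB: step 4
Since 5 > 4, SUB comes first.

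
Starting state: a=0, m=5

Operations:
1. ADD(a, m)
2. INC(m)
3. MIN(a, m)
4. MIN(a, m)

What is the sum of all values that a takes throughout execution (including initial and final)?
20

Values of a at each step:
Initial: a = 0
After step 1: a = 5
After step 2: a = 5
After step 3: a = 5
After step 4: a = 5
Sum = 0 + 5 + 5 + 5 + 5 = 20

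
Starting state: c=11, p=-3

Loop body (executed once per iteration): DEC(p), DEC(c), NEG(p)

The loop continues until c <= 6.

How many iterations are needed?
5

Tracing iterations:
Initial: c=11, p=-3
After iteration 1: c=10, p=4
After iteration 2: c=9, p=-3
After iteration 3: c=8, p=4
After iteration 4: c=7, p=-3
After iteration 5: c=6, p=4
c <= 6 now holds, so the loop exits after 5 iterations.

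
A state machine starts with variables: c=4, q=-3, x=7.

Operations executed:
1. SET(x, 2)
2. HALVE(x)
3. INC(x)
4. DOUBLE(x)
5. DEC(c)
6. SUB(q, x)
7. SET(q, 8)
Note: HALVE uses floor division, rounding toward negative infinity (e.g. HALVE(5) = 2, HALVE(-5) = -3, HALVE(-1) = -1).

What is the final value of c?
c = 3

Tracing execution:
Step 1: SET(x, 2) → c = 4
Step 2: HALVE(x) → c = 4
Step 3: INC(x) → c = 4
Step 4: DOUBLE(x) → c = 4
Step 5: DEC(c) → c = 3
Step 6: SUB(q, x) → c = 3
Step 7: SET(q, 8) → c = 3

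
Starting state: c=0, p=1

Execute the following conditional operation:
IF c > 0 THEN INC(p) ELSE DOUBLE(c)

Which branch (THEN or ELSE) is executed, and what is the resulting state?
Branch: ELSE, Final state: c=0, p=1

Evaluating condition: c > 0
c = 0
Condition is False, so ELSE branch executes
After DOUBLE(c): c=0, p=1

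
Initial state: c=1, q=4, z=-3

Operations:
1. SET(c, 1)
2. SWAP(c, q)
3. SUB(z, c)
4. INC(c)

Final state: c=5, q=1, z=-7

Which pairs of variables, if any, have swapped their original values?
None

Comparing initial and final values:
q: 4 → 1
c: 1 → 5
z: -3 → -7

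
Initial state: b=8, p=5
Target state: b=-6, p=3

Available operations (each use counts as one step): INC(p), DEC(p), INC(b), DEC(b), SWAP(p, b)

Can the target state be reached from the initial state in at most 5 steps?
No

The target state cannot be reached within 5 steps.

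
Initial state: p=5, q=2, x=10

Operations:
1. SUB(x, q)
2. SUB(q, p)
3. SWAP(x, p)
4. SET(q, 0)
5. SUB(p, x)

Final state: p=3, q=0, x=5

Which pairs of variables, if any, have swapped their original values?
None

Comparing initial and final values:
x: 10 → 5
p: 5 → 3
q: 2 → 0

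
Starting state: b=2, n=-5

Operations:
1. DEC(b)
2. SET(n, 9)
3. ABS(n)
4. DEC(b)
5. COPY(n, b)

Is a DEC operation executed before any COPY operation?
Yes

First DEC: step 1
First COPY: step 5
Since 1 < 5, DEC comes first.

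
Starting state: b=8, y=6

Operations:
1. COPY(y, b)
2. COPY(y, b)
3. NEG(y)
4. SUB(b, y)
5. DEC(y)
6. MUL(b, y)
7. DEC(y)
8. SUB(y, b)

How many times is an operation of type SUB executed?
2

Counting SUB operations:
Step 4: SUB(b, y) ← SUB
Step 8: SUB(y, b) ← SUB
Total: 2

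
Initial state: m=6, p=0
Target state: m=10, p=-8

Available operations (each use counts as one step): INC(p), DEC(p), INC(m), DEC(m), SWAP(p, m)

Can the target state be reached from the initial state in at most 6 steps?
No

The target state cannot be reached within 6 steps.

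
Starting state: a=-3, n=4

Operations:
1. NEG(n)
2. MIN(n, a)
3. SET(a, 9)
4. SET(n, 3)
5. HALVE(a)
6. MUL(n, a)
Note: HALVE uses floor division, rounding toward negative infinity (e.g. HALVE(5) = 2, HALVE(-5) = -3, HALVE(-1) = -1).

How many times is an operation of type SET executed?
2

Counting SET operations:
Step 3: SET(a, 9) ← SET
Step 4: SET(n, 3) ← SET
Total: 2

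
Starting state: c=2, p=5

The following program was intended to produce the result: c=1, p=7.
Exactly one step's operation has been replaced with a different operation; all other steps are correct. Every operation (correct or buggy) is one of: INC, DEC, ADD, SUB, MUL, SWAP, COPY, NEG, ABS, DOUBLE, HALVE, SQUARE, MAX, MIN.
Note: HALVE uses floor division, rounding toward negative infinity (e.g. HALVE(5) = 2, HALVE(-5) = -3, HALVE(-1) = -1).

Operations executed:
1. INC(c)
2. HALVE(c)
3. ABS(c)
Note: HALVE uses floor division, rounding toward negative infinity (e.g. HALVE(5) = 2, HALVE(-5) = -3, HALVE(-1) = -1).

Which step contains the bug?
Step 1

Trace with buggy code:
Initial: c=2, p=5
After step 1: c=3, p=5
After step 2: c=1, p=5
After step 3: c=1, p=5
Actual final c=1, p=5 ≠ expected c=1, p=7.
Step 1 is the only position where a single-operation replacement can produce the expected result.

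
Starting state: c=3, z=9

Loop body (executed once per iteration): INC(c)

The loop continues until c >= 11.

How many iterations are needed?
8

Tracing iterations:
Initial: c=3, z=9
After iteration 1: c=4, z=9
After iteration 2: c=5, z=9
After iteration 3: c=6, z=9
After iteration 4: c=7, z=9
After iteration 5: c=8, z=9
After iteration 6: c=9, z=9
After iteration 7: c=10, z=9
After iteration 8: c=11, z=9
c >= 11 now holds, so the loop exits after 8 iterations.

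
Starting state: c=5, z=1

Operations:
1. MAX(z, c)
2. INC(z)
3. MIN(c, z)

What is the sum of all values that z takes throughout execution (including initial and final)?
18

Values of z at each step:
Initial: z = 1
After step 1: z = 5
After step 2: z = 6
After step 3: z = 6
Sum = 1 + 5 + 6 + 6 = 18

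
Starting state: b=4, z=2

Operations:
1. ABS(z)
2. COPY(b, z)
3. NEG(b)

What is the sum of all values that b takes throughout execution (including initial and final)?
8

Values of b at each step:
Initial: b = 4
After step 1: b = 4
After step 2: b = 2
After step 3: b = -2
Sum = 4 + 4 + 2 + -2 = 8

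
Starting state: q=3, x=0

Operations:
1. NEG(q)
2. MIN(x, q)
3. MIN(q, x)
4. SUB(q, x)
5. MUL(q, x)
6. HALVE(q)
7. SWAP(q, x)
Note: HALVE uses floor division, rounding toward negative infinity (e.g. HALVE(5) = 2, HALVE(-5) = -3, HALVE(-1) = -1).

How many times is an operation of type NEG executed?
1

Counting NEG operations:
Step 1: NEG(q) ← NEG
Total: 1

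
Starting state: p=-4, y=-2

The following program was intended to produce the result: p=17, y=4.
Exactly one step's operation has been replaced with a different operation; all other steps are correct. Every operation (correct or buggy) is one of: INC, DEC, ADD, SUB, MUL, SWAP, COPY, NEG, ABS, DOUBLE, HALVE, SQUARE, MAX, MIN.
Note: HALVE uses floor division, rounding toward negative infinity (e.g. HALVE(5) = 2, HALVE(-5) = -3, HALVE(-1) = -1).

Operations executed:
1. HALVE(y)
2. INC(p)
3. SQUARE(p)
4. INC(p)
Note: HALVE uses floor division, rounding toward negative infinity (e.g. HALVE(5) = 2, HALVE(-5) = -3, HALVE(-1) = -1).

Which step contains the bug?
Step 2

Trace with buggy code:
Initial: p=-4, y=-2
After step 1: p=-4, y=-1
After step 2: p=-3, y=-1
After step 3: p=9, y=-1
After step 4: p=10, y=-1
Actual final p=10, y=-1 ≠ expected p=17, y=4.
Step 2 is the only position where a single-operation replacement can produce the expected result.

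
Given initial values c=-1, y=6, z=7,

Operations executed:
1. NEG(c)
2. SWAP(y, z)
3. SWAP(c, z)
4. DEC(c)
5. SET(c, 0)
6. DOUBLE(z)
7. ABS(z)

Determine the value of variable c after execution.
c = 0

Tracing execution:
Step 1: NEG(c) → c = 1
Step 2: SWAP(y, z) → c = 1
Step 3: SWAP(c, z) → c = 6
Step 4: DEC(c) → c = 5
Step 5: SET(c, 0) → c = 0
Step 6: DOUBLE(z) → c = 0
Step 7: ABS(z) → c = 0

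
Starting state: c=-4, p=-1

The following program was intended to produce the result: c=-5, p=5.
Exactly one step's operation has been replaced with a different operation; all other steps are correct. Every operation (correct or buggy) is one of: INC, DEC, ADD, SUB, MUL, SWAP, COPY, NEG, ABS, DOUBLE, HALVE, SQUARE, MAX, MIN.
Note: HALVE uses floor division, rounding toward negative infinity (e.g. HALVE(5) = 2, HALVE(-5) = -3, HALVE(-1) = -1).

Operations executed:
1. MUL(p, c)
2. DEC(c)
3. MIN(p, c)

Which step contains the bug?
Step 3

Trace with buggy code:
Initial: c=-4, p=-1
After step 1: c=-4, p=4
After step 2: c=-5, p=4
After step 3: c=-5, p=-5
Actual final c=-5, p=-5 ≠ expected c=-5, p=5.
Step 3 is the only position where a single-operation replacement can produce the expected result.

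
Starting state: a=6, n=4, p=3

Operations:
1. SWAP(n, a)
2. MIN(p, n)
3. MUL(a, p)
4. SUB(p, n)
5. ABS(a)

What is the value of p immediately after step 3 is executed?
p = 3

Tracing p through execution:
Initial: p = 3
After step 1 (SWAP(n, a)): p = 3
After step 2 (MIN(p, n)): p = 3
After step 3 (MUL(a, p)): p = 3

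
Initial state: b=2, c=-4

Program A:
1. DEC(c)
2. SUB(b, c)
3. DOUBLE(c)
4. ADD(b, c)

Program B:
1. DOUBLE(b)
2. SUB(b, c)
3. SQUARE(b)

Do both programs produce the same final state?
No

Program A final state: b=-3, c=-10
Program B final state: b=64, c=-4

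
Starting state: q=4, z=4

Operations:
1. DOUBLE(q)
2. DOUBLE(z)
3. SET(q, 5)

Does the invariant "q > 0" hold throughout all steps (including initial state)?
Yes

The invariant holds at every step.

State at each step:
Initial: q=4, z=4
After step 1: q=8, z=4
After step 2: q=8, z=8
After step 3: q=5, z=8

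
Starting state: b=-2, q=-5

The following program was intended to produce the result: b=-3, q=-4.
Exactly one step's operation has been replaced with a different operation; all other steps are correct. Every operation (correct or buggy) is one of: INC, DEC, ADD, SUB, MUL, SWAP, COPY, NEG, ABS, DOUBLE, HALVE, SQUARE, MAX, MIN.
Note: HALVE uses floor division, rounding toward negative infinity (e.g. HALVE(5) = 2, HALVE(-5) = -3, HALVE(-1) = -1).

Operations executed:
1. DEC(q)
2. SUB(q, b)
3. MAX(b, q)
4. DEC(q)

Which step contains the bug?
Step 4

Trace with buggy code:
Initial: b=-2, q=-5
After step 1: b=-2, q=-6
After step 2: b=-2, q=-4
After step 3: b=-2, q=-4
After step 4: b=-2, q=-5
Actual final b=-2, q=-5 ≠ expected b=-3, q=-4.
Step 4 is the only position where a single-operation replacement can produce the expected result.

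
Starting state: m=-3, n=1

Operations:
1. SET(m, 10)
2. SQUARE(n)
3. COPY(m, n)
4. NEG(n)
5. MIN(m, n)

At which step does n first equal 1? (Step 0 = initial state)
Step 0

Tracing n:
Initial: n = 1 ← first occurrence
After step 1: n = 1
After step 2: n = 1
After step 3: n = 1
After step 4: n = -1
After step 5: n = -1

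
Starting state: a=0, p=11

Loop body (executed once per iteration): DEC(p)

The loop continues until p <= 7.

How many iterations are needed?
4

Tracing iterations:
Initial: a=0, p=11
After iteration 1: a=0, p=10
After iteration 2: a=0, p=9
After iteration 3: a=0, p=8
After iteration 4: a=0, p=7
p <= 7 now holds, so the loop exits after 4 iterations.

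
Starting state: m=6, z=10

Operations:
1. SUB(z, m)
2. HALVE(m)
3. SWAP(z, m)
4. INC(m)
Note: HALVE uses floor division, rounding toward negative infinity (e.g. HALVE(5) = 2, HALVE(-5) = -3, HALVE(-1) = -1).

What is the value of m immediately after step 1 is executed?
m = 6

Tracing m through execution:
Initial: m = 6
After step 1 (SUB(z, m)): m = 6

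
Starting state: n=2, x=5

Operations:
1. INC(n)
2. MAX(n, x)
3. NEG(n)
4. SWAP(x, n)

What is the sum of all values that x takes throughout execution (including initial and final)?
15

Values of x at each step:
Initial: x = 5
After step 1: x = 5
After step 2: x = 5
After step 3: x = 5
After step 4: x = -5
Sum = 5 + 5 + 5 + 5 + -5 = 15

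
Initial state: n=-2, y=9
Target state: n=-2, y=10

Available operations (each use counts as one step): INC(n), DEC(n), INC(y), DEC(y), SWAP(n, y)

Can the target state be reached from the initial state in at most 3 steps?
Yes

Path (1 step): INC(y)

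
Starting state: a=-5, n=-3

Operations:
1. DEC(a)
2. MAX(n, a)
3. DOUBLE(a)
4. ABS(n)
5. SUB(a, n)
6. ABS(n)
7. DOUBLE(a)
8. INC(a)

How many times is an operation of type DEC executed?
1

Counting DEC operations:
Step 1: DEC(a) ← DEC
Total: 1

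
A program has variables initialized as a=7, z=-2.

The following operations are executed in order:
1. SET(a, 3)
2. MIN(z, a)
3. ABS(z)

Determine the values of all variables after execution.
{a: 3, z: 2}

Step-by-step execution:
Initial: a=7, z=-2
After step 1 (SET(a, 3)): a=3, z=-2
After step 2 (MIN(z, a)): a=3, z=-2
After step 3 (ABS(z)): a=3, z=2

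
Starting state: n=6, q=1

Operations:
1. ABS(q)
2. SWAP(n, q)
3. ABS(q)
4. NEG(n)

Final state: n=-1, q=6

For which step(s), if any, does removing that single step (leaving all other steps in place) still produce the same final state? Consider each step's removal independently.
Step(s) 1, 3

Testing removal of each single step:
Without step 1: final = n=-1, q=6 (same)
Without step 2: final = n=-6, q=1 (different)
Without step 3: final = n=-1, q=6 (same)
Without step 4: final = n=1, q=6 (different)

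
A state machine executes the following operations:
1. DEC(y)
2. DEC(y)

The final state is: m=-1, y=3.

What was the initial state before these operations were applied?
m=-1, y=5

Working backwards:
Final state: m=-1, y=3
Before step 2 (DEC(y)): m=-1, y=4
Before step 1 (DEC(y)): m=-1, y=5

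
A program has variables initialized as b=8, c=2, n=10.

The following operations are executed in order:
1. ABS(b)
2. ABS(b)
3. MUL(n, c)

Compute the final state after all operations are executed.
{b: 8, c: 2, n: 20}

Step-by-step execution:
Initial: b=8, c=2, n=10
After step 1 (ABS(b)): b=8, c=2, n=10
After step 2 (ABS(b)): b=8, c=2, n=10
After step 3 (MUL(n, c)): b=8, c=2, n=20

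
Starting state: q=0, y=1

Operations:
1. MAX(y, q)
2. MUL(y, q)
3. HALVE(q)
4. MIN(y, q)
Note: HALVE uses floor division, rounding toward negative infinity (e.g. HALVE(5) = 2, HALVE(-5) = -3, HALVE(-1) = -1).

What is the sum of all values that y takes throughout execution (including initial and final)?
2

Values of y at each step:
Initial: y = 1
After step 1: y = 1
After step 2: y = 0
After step 3: y = 0
After step 4: y = 0
Sum = 1 + 1 + 0 + 0 + 0 = 2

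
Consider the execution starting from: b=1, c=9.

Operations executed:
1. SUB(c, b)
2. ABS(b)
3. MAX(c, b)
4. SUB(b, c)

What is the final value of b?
b = -7

Tracing execution:
Step 1: SUB(c, b) → b = 1
Step 2: ABS(b) → b = 1
Step 3: MAX(c, b) → b = 1
Step 4: SUB(b, c) → b = -7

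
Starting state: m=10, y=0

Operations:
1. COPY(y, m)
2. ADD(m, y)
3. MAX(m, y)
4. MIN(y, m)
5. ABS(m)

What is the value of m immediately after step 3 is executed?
m = 20

Tracing m through execution:
Initial: m = 10
After step 1 (COPY(y, m)): m = 10
After step 2 (ADD(m, y)): m = 20
After step 3 (MAX(m, y)): m = 20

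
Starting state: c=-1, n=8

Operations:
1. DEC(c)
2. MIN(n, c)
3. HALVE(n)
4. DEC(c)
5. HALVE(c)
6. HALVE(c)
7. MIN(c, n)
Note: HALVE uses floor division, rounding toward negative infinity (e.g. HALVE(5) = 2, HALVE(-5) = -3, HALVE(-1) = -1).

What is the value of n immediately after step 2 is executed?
n = -2

Tracing n through execution:
Initial: n = 8
After step 1 (DEC(c)): n = 8
After step 2 (MIN(n, c)): n = -2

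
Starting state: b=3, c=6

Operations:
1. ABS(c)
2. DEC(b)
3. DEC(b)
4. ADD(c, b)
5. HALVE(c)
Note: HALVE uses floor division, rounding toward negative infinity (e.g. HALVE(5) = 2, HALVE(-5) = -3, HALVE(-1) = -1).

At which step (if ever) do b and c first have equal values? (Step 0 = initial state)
Never

b and c never become equal during execution.

Comparing values at each step:
Initial: b=3, c=6
After step 1: b=3, c=6
After step 2: b=2, c=6
After step 3: b=1, c=6
After step 4: b=1, c=7
After step 5: b=1, c=3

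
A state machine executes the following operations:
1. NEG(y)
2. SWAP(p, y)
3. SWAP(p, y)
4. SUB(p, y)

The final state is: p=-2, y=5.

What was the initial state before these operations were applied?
p=3, y=-5

Working backwards:
Final state: p=-2, y=5
Before step 4 (SUB(p, y)): p=3, y=5
Before step 3 (SWAP(p, y)): p=5, y=3
Before step 2 (SWAP(p, y)): p=3, y=5
Before step 1 (NEG(y)): p=3, y=-5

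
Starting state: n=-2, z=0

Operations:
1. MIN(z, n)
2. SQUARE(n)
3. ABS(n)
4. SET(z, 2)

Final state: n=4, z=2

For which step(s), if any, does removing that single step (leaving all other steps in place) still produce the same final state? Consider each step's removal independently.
Step(s) 1, 3

Testing removal of each single step:
Without step 1: final = n=4, z=2 (same)
Without step 2: final = n=2, z=2 (different)
Without step 3: final = n=4, z=2 (same)
Without step 4: final = n=4, z=-2 (different)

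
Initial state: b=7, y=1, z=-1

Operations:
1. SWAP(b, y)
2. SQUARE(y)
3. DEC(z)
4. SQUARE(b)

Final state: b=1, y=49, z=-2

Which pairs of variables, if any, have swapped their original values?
None

Comparing initial and final values:
b: 7 → 1
y: 1 → 49
z: -1 → -2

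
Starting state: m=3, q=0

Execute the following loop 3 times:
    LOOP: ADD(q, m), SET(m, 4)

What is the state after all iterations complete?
m=4, q=11

Iteration trace:
Start: m=3, q=0
After iteration 1: m=4, q=3
After iteration 2: m=4, q=7
After iteration 3: m=4, q=11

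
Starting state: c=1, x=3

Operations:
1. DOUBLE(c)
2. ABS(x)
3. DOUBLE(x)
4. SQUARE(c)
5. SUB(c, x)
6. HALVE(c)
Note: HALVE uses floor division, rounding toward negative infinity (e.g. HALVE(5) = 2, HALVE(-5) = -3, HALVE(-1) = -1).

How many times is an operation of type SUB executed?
1

Counting SUB operations:
Step 5: SUB(c, x) ← SUB
Total: 1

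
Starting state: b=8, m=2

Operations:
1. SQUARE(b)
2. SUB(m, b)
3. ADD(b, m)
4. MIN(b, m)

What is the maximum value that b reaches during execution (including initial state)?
64

Values of b at each step:
Initial: b = 8
After step 1: b = 64 ← maximum
After step 2: b = 64
After step 3: b = 2
After step 4: b = -62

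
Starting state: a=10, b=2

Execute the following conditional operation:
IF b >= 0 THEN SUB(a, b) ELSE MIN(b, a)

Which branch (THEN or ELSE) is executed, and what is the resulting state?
Branch: THEN, Final state: a=8, b=2

Evaluating condition: b >= 0
b = 2
Condition is True, so THEN branch executes
After SUB(a, b): a=8, b=2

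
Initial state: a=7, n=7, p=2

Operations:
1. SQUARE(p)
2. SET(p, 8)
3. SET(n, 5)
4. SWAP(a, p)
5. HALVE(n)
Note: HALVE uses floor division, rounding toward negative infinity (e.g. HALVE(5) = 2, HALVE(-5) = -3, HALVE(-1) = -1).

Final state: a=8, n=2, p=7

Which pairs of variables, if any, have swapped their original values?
(p, n)

Comparing initial and final values:
a: 7 → 8
p: 2 → 7
n: 7 → 2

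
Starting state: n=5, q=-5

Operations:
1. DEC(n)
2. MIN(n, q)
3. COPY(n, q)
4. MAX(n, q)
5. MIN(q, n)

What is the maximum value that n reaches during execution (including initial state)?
5

Values of n at each step:
Initial: n = 5 ← maximum
After step 1: n = 4
After step 2: n = -5
After step 3: n = -5
After step 4: n = -5
After step 5: n = -5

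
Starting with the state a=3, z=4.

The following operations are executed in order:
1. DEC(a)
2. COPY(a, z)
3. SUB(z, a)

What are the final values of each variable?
{a: 4, z: 0}

Step-by-step execution:
Initial: a=3, z=4
After step 1 (DEC(a)): a=2, z=4
After step 2 (COPY(a, z)): a=4, z=4
After step 3 (SUB(z, a)): a=4, z=0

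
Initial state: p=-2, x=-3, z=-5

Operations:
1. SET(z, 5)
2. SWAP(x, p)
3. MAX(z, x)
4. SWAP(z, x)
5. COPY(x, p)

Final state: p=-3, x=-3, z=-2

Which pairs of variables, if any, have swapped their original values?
None

Comparing initial and final values:
z: -5 → -2
x: -3 → -3
p: -2 → -3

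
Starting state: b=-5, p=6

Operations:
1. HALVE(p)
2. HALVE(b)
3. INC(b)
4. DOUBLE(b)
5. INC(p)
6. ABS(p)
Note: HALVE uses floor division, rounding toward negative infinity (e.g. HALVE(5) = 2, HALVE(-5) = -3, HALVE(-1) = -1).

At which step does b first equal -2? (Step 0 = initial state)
Step 3

Tracing b:
Initial: b = -5
After step 1: b = -5
After step 2: b = -3
After step 3: b = -2 ← first occurrence
After step 4: b = -4
After step 5: b = -4
After step 6: b = -4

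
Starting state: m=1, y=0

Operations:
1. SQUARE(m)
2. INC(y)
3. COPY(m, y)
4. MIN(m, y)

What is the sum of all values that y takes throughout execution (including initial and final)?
3

Values of y at each step:
Initial: y = 0
After step 1: y = 0
After step 2: y = 1
After step 3: y = 1
After step 4: y = 1
Sum = 0 + 0 + 1 + 1 + 1 = 3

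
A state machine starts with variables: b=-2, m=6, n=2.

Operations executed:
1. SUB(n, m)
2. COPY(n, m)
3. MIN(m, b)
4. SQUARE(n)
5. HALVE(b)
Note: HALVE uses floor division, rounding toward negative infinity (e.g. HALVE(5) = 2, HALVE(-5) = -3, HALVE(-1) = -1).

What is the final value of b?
b = -1

Tracing execution:
Step 1: SUB(n, m) → b = -2
Step 2: COPY(n, m) → b = -2
Step 3: MIN(m, b) → b = -2
Step 4: SQUARE(n) → b = -2
Step 5: HALVE(b) → b = -1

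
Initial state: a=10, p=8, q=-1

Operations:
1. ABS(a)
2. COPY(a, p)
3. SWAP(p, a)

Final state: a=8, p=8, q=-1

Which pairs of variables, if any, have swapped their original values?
None

Comparing initial and final values:
q: -1 → -1
p: 8 → 8
a: 10 → 8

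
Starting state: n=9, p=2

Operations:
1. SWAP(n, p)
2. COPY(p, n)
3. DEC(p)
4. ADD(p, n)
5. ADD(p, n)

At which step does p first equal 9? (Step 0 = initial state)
Step 1

Tracing p:
Initial: p = 2
After step 1: p = 9 ← first occurrence
After step 2: p = 2
After step 3: p = 1
After step 4: p = 3
After step 5: p = 5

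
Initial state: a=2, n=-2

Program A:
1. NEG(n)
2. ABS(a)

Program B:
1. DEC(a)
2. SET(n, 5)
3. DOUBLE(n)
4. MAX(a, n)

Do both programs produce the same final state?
No

Program A final state: a=2, n=2
Program B final state: a=10, n=10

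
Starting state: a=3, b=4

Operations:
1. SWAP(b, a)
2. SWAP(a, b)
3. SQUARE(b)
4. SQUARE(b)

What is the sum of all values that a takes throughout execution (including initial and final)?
16

Values of a at each step:
Initial: a = 3
After step 1: a = 4
After step 2: a = 3
After step 3: a = 3
After step 4: a = 3
Sum = 3 + 4 + 3 + 3 + 3 = 16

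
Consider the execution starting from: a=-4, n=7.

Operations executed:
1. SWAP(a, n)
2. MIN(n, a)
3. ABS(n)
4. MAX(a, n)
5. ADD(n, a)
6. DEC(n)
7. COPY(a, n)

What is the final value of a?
a = 10

Tracing execution:
Step 1: SWAP(a, n) → a = 7
Step 2: MIN(n, a) → a = 7
Step 3: ABS(n) → a = 7
Step 4: MAX(a, n) → a = 7
Step 5: ADD(n, a) → a = 7
Step 6: DEC(n) → a = 7
Step 7: COPY(a, n) → a = 10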